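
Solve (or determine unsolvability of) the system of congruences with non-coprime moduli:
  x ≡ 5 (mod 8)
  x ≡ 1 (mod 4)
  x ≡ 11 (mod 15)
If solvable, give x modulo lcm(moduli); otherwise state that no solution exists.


Moduli 8, 4, 15 are not pairwise coprime, so CRT works modulo lcm(m_i) when all pairwise compatibility conditions hold.
Pairwise compatibility: gcd(m_i, m_j) must divide a_i - a_j for every pair.
Merge one congruence at a time:
  Start: x ≡ 5 (mod 8).
  Combine with x ≡ 1 (mod 4): gcd(8, 4) = 4; 1 - 5 = -4, which IS divisible by 4, so compatible.
    Write x = 5 + 8·t and substitute into x ≡ 1 (mod 4): 8·t ≡ 1 − 5 = -4 (mod 4).
    Divide the congruence (and modulus) by g = 4: 2·t ≡ -1 (mod 1).
    Modulo 1 every t works; take t = 0.
    Then x = 5 + 8·0 = 5, valid modulo lcm(8, 4) = 8: x ≡ 5 (mod 8).
  Combine with x ≡ 11 (mod 15): gcd(8, 15) = 1; 11 - 5 = 6, which IS divisible by 1, so compatible.
    Write x = 5 + 8·t and substitute into x ≡ 11 (mod 15): 8·t ≡ 11 − 5 = 6 (mod 15).
    The inverse of 8 mod 15 is 2 (since 8·2 = 16 = 1·15 + 1), so t ≡ 2·6 = 12 ≡ 12 (mod 15).
    Then x = 5 + 8·12 = 101, valid modulo lcm(8, 15) = 120: x ≡ 101 (mod 120).
Verify: 101 mod 8 = 5, 101 mod 4 = 1, 101 mod 15 = 11.

x ≡ 101 (mod 120).


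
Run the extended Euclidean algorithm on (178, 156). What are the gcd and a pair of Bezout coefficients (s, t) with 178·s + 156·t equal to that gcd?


Euclidean algorithm on (178, 156) — divide until remainder is 0:
  178 = 1 · 156 + 22
  156 = 7 · 22 + 2
  22 = 11 · 2 + 0
gcd(178, 156) = 2.
Track Bezout coefficients alongside the remainders: start with r₀ = 178 = a·1 + b·0 (s = 1, t = 0) and r₁ = 156 = a·0 + b·1 (s = 0, t = 1); each new remainder r_{k+1} = r_{k-1} − q_k·r_k inherits s_{k+1} = s_{k-1} − q_k·s_k, t_{k+1} = t_{k-1} − q_k·t_k, so r_k = a·s_k + b·t_k at every step:
  q = 1: r = 22, s = 1 − 1·0 = 1, t = 0 − 1·1 = -1  (check: 178·1 + 156·(-1) = 22)
  q = 7: r = 2, s = 0 − 7·1 = -7, t = 1 − 7·(-1) = 8  (check: 178·(-7) + 156·8 = 2)
The row with r = 2 (the gcd) gives the Bezout coefficients s = -7, t = 8.
Result: 178 · (-7) + 156 · (8) = 2.

gcd(178, 156) = 2; s = -7, t = 8 (check: 178·(-7) + 156·8 = 2).


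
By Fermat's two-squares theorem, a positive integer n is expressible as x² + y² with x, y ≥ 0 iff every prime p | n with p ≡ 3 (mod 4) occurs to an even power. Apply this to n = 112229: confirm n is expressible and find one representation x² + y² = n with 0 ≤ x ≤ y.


Step 1: Factor n = 112229 = 13 · 89 · 97.
Step 2: Check the mod-4 condition on each prime factor: 13 ≡ 1 (mod 4), exponent 1; 89 ≡ 1 (mod 4), exponent 1; 97 ≡ 1 (mod 4), exponent 1.
All primes ≡ 3 (mod 4) appear to even exponent (or don't appear), so by the two-squares theorem n IS expressible as a sum of two squares.
Step 3: Build a representation. Here n = 13 · 89 · 97 is a product of primes ≡ 1 (mod 4). Each prime p ≡ 1 (mod 4) is itself a sum of two squares; find a² by testing p − a² for a perfect square:
  13: 13 − 1² = 12, 13 − 2² = 9 = 3² ⇒ 13 = 2² + 3².
  89: 89 − 1² = 88, 89 − 2² = 85, 89 − 3² = 80, 89 − 4² = 73, 89 − 5² = 64 = 8² ⇒ 89 = 5² + 8².
  97: 97 − 1² = 96, 97 − 2² = 93, 97 − 3² = 88, 97 − 4² = 81 = 9² ⇒ 97 = 4² + 9².
  Combine using the Brahmagupta–Fibonacci identity (a² + b²)(c² + d²) = (ac − bd)² + (ad + bc)² = (ac + bd)² + (ad − bc)²:
  13 · 89 = 1157: from (2² + 3²)(5² + 8²), take (2·5 − 3·8, 2·8 + 3·5) = (10 − 24, 16 + 15) = (-14, 31); dropping signs (only squares matter) gives (14, 31); check 14² + 31² = 196 + 961 = 1157 ✓.
  1157 · 97 = 112229: from (14² + 31²)(4² + 9²), take (14·4 − 31·9, 14·9 + 31·4) = (56 − 279, 126 + 124) = (-223, 250); dropping signs (only squares matter) gives (223, 250); check 223² + 250² = 49729 + 62500 = 112229 ✓.
Step 4: Order so x ≤ y and verify: 223² + 250² = 49729 + 62500 = 112229 = n. ✓

n = 112229 = 223² + 250² (one valid representation with x ≤ y).


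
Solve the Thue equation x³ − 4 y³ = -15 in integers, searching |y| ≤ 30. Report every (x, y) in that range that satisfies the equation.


The equation is x³ - 4y³ = -15. For fixed y, x³ = 4·y³ − 15, so a solution requires the RHS to be a perfect cube.
Strategy: iterate y from -30 to 30, compute RHS = 4·y³ − 15, and check whether it is a (positive or negative) perfect cube.
Check small values of y:
  y = 0: RHS = -15 is not a perfect cube.
  y = 1: RHS = -11 is not a perfect cube.
  y = -1: RHS = -19 is not a perfect cube.
  y = 2: RHS = 17 is not a perfect cube.
  y = -2: RHS = -47 is not a perfect cube.
  y = 3: RHS = 93 is not a perfect cube.
  y = -3: RHS = -123 is not a perfect cube.
Continuing the search up to |y| = 30 finds no solutions either.
No (x, y) in the scanned range satisfies the equation.

No integer solutions with |y| ≤ 30.


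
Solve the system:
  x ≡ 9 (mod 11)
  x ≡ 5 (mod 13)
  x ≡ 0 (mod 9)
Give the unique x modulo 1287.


Moduli 11, 13, 9 are pairwise coprime; by CRT there is a unique solution modulo M = 11 · 13 · 9 = 1287.
Solve pairwise, accumulating the modulus:
  Start with x ≡ 9 (mod 11).
  Combine with x ≡ 5 (mod 13): since gcd(11, 13) = 1, we get a unique residue mod 143.
    Write x = 9 + 11·t and substitute into x ≡ 5 (mod 13): 11·t ≡ 5 − 9 = -4 (mod 13).
    Reduce coefficients mod 13: 11·t ≡ 9 (mod 13).
    The inverse of 11 mod 13 is 6 (since 11·6 = 66 = 5·13 + 1), so t ≡ 6·9 = 54 ≡ 2 (mod 13).
    Then x = 9 + 11·2 = 31, valid modulo lcm(11, 13) = 143: x ≡ 31 (mod 143).
  Combine with x ≡ 0 (mod 9): since gcd(143, 9) = 1, we get a unique residue mod 1287.
    Write x = 31 + 143·t and substitute into x ≡ 0 (mod 9): 143·t ≡ 0 − 31 = -31 (mod 9).
    Reduce coefficients mod 9: 8·t ≡ 5 (mod 9).
    The inverse of 8 mod 9 is 8 (since 8·8 = 64 = 7·9 + 1), so t ≡ 8·5 = 40 ≡ 4 (mod 9).
    Then x = 31 + 143·4 = 603, valid modulo lcm(143, 9) = 1287: x ≡ 603 (mod 1287).
Verify: 603 mod 11 = 9 ✓, 603 mod 13 = 5 ✓, 603 mod 9 = 0 ✓.

x ≡ 603 (mod 1287).


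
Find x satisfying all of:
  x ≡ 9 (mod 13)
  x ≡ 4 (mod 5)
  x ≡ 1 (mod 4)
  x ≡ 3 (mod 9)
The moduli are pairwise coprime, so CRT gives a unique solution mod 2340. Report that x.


Product of moduli M = 13 · 5 · 4 · 9 = 2340.
Merge one congruence at a time:
  Start: x ≡ 9 (mod 13).
  Combine with x ≡ 4 (mod 5); new modulus lcm = 65.
    Write x = 9 + 13·t and substitute into x ≡ 4 (mod 5): 13·t ≡ 4 − 9 = -5 (mod 5).
    Reduce coefficients mod 5: 3·t ≡ 0 (mod 5).
    The inverse of 3 mod 5 is 2 (since 3·2 = 6 = 1·5 + 1), so t ≡ 2·0 = 0 ≡ 0 (mod 5).
    Then x = 9 + 13·0 = 9, valid modulo lcm(13, 5) = 65: x ≡ 9 (mod 65).
  Combine with x ≡ 1 (mod 4); new modulus lcm = 260.
    Write x = 9 + 65·t and substitute into x ≡ 1 (mod 4): 65·t ≡ 1 − 9 = -8 (mod 4).
    Reduce coefficients mod 4: 1·t ≡ 0 (mod 4).
    So t ≡ 0 (mod 4).
    Then x = 9 + 65·0 = 9, valid modulo lcm(65, 4) = 260: x ≡ 9 (mod 260).
  Combine with x ≡ 3 (mod 9); new modulus lcm = 2340.
    Write x = 9 + 260·t and substitute into x ≡ 3 (mod 9): 260·t ≡ 3 − 9 = -6 (mod 9).
    Reduce coefficients mod 9: 8·t ≡ 3 (mod 9).
    The inverse of 8 mod 9 is 8 (since 8·8 = 64 = 7·9 + 1), so t ≡ 8·3 = 24 ≡ 6 (mod 9).
    Then x = 9 + 260·6 = 1569, valid modulo lcm(260, 9) = 2340: x ≡ 1569 (mod 2340).
Verify against each original: 1569 mod 13 = 9, 1569 mod 5 = 4, 1569 mod 4 = 1, 1569 mod 9 = 3.

x ≡ 1569 (mod 2340).


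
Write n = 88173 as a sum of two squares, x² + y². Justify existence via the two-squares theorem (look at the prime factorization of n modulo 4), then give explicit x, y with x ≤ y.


Step 1: Factor n = 88173 = 3^2 · 97 · 101.
Step 2: Check the mod-4 condition on each prime factor: 3 ≡ 3 (mod 4), exponent 2 (must be even); 97 ≡ 1 (mod 4), exponent 1; 101 ≡ 1 (mod 4), exponent 1.
All primes ≡ 3 (mod 4) appear to even exponent (or don't appear), so by the two-squares theorem n IS expressible as a sum of two squares.
Step 3: Build a representation. Group n = k² · m with k = 3 and m = 97 · 101 = 9797 (a product of primes ≡ 1 (mod 4)); a representation of m scales to one of n via (k·x)² + (k·y)² = k²(x² + y²). Each prime p ≡ 1 (mod 4) is itself a sum of two squares; find a² by testing p − a² for a perfect square:
  97: 97 − 1² = 96, 97 − 2² = 93, 97 − 3² = 88, 97 − 4² = 81 = 9² ⇒ 97 = 4² + 9².
  101: 101 − 1² = 100 = 10² ⇒ 101 = 1² + 10².
  Combine using the Brahmagupta–Fibonacci identity (a² + b²)(c² + d²) = (ac − bd)² + (ad + bc)² = (ac + bd)² + (ad − bc)²:
  97 · 101 = 9797: from (4² + 9²)(1² + 10²), take (4·1 − 9·10, 4·10 + 9·1) = (4 − 90, 40 + 9) = (-86, 49); dropping signs (only squares matter) gives (86, 49); check 86² + 49² = 7396 + 2401 = 9797 ✓.
  Scale by k = 3: (3·86, 3·49) = (258, 147).
Step 4: Order so x ≤ y and verify: 147² + 258² = 21609 + 66564 = 88173 = n. ✓

n = 88173 = 147² + 258² (one valid representation with x ≤ y).


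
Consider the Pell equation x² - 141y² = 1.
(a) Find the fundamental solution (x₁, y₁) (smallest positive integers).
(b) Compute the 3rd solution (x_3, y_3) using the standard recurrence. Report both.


Step 1: Find the fundamental solution (x₁, y₁) of x² - 141y² = 1.
  Expand √141 as a continued fraction. a₀ = ⌊√141⌋ = 11; iterate m_{k+1} = d_k·a_k − m_k, d_{k+1} = (141 − m_{k+1}²)/d_k, a_{k+1} = ⌊(a₀ + m_{k+1})/d_{k+1}⌋ (starting m₀ = 0, d₀ = 1), with convergents p_k = a_k·p_{k-1} + p_{k-2}, q_k = a_k·q_{k-1} + q_{k-2} (p₋₁ = 1, q₋₁ = 0):
  k = 0: a₀ = 11; p₀/q₀ = 11/1; p₀² − 141·q₀² = 121 − 141 = -20.
  k = 1: m = 11, d = 20, a = ⌊(11 + 11)/20⌋ = 1; p/q = (1·11 + 1)/(1·1 + 0) = 12/1; p² − 141·q² = 144 − 141 = 3.
  k = 2: m = 9, d = 3, a = ⌊(11 + 9)/3⌋ = 6; p/q = (6·12 + 11)/(6·1 + 1) = 83/7; p² − 141·q² = 6889 − 6909 = -20.
  k = 3: m = 9, d = 20, a = ⌊(11 + 9)/20⌋ = 1; p/q = (1·83 + 12)/(1·7 + 1) = 95/8; p² − 141·q² = 9025 − 9024 = 1.
  The first convergent with p² − 141·q² = 1 gives the fundamental solution (x₁, y₁) = (95, 8).
Step 2: Apply the recurrence (x_{n+1}, y_{n+1}) = (x₁x_n + 141y₁y_n, x₁y_n + y₁x_n) repeatedly.
  From (x_1, y_1) = (95, 8): x_2 = 95·95 + 141·8·8 = 18049; y_2 = 95·8 + 8·95 = 1520.
  From (x_2, y_2) = (18049, 1520): x_3 = 95·18049 + 141·8·1520 = 3429215; y_3 = 95·1520 + 8·18049 = 288792.
Step 3: Verify x_3² - 141·y_3² = 11759515516225 - 11759515516224 = 1 (should be 1). ✓

(x_1, y_1) = (95, 8); (x_3, y_3) = (3429215, 288792).


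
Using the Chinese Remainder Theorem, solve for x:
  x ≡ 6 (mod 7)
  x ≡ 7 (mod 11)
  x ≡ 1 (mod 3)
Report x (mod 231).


Moduli 7, 11, 3 are pairwise coprime; by CRT there is a unique solution modulo M = 7 · 11 · 3 = 231.
Solve pairwise, accumulating the modulus:
  Start with x ≡ 6 (mod 7).
  Combine with x ≡ 7 (mod 11): since gcd(7, 11) = 1, we get a unique residue mod 77.
    Write x = 6 + 7·t and substitute into x ≡ 7 (mod 11): 7·t ≡ 7 − 6 = 1 (mod 11).
    The inverse of 7 mod 11 is 8 (since 7·8 = 56 = 5·11 + 1), so t ≡ 8·1 = 8 ≡ 8 (mod 11).
    Then x = 6 + 7·8 = 62, valid modulo lcm(7, 11) = 77: x ≡ 62 (mod 77).
  Combine with x ≡ 1 (mod 3): since gcd(77, 3) = 1, we get a unique residue mod 231.
    Write x = 62 + 77·t and substitute into x ≡ 1 (mod 3): 77·t ≡ 1 − 62 = -61 (mod 3).
    Reduce coefficients mod 3: 2·t ≡ 2 (mod 3).
    The inverse of 2 mod 3 is 2 (since 2·2 = 4 = 1·3 + 1), so t ≡ 2·2 = 4 ≡ 1 (mod 3).
    Then x = 62 + 77·1 = 139, valid modulo lcm(77, 3) = 231: x ≡ 139 (mod 231).
Verify: 139 mod 7 = 6 ✓, 139 mod 11 = 7 ✓, 139 mod 3 = 1 ✓.

x ≡ 139 (mod 231).


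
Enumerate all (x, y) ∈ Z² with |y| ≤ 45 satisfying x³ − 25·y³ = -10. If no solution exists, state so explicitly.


The equation is x³ - 25y³ = -10. For fixed y, x³ = 25·y³ − 10, so a solution requires the RHS to be a perfect cube.
Strategy: iterate y from -45 to 45, compute RHS = 25·y³ − 10, and check whether it is a (positive or negative) perfect cube.
Check small values of y:
  y = 0: RHS = -10 is not a perfect cube.
  y = 1: RHS = 15 is not a perfect cube.
  y = -1: RHS = -35 is not a perfect cube.
  y = 2: RHS = 190 is not a perfect cube.
  y = -2: RHS = -210 is not a perfect cube.
  y = 3: RHS = 665 is not a perfect cube.
  y = -3: RHS = -685 is not a perfect cube.
Continuing the search up to |y| = 45 finds no solutions either.
No (x, y) in the scanned range satisfies the equation.

No integer solutions with |y| ≤ 45.


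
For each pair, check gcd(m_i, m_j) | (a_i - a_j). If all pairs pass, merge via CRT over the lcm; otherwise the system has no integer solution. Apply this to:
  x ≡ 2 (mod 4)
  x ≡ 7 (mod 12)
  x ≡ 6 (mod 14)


Moduli 4, 12, 14 are not pairwise coprime, so CRT works modulo lcm(m_i) when all pairwise compatibility conditions hold.
Pairwise compatibility: gcd(m_i, m_j) must divide a_i - a_j for every pair.
Merge one congruence at a time:
  Start: x ≡ 2 (mod 4).
  Combine with x ≡ 7 (mod 12): gcd(4, 12) = 4, and 7 - 2 = 5 is NOT divisible by 4.
    ⇒ system is inconsistent (no integer solution).

No solution (the system is inconsistent).


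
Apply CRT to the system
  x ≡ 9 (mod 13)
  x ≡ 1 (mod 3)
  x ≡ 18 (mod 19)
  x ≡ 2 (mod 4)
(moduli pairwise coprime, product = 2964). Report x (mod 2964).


Product of moduli M = 13 · 3 · 19 · 4 = 2964.
Merge one congruence at a time:
  Start: x ≡ 9 (mod 13).
  Combine with x ≡ 1 (mod 3); new modulus lcm = 39.
    Write x = 9 + 13·t and substitute into x ≡ 1 (mod 3): 13·t ≡ 1 − 9 = -8 (mod 3).
    Reduce coefficients mod 3: 1·t ≡ 1 (mod 3).
    So t ≡ 1 (mod 3).
    Then x = 9 + 13·1 = 22, valid modulo lcm(13, 3) = 39: x ≡ 22 (mod 39).
  Combine with x ≡ 18 (mod 19); new modulus lcm = 741.
    Write x = 22 + 39·t and substitute into x ≡ 18 (mod 19): 39·t ≡ 18 − 22 = -4 (mod 19).
    Reduce coefficients mod 19: 1·t ≡ 15 (mod 19).
    So t ≡ 15 (mod 19).
    Then x = 22 + 39·15 = 607, valid modulo lcm(39, 19) = 741: x ≡ 607 (mod 741).
  Combine with x ≡ 2 (mod 4); new modulus lcm = 2964.
    Write x = 607 + 741·t and substitute into x ≡ 2 (mod 4): 741·t ≡ 2 − 607 = -605 (mod 4).
    Reduce coefficients mod 4: 1·t ≡ 3 (mod 4).
    So t ≡ 3 (mod 4).
    Then x = 607 + 741·3 = 2830, valid modulo lcm(741, 4) = 2964: x ≡ 2830 (mod 2964).
Verify against each original: 2830 mod 13 = 9, 2830 mod 3 = 1, 2830 mod 19 = 18, 2830 mod 4 = 2.

x ≡ 2830 (mod 2964).


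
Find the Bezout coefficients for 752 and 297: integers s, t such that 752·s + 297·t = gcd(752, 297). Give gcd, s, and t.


Euclidean algorithm on (752, 297) — divide until remainder is 0:
  752 = 2 · 297 + 158
  297 = 1 · 158 + 139
  158 = 1 · 139 + 19
  139 = 7 · 19 + 6
  19 = 3 · 6 + 1
  6 = 6 · 1 + 0
gcd(752, 297) = 1.
Track Bezout coefficients alongside the remainders: start with r₀ = 752 = a·1 + b·0 (s = 1, t = 0) and r₁ = 297 = a·0 + b·1 (s = 0, t = 1); each new remainder r_{k+1} = r_{k-1} − q_k·r_k inherits s_{k+1} = s_{k-1} − q_k·s_k, t_{k+1} = t_{k-1} − q_k·t_k, so r_k = a·s_k + b·t_k at every step:
  q = 2: r = 158, s = 1 − 2·0 = 1, t = 0 − 2·1 = -2  (check: 752·1 + 297·(-2) = 158)
  q = 1: r = 139, s = 0 − 1·1 = -1, t = 1 − 1·(-2) = 3  (check: 752·(-1) + 297·3 = 139)
  q = 1: r = 19, s = 1 − 1·(-1) = 2, t = -2 − 1·3 = -5  (check: 752·2 + 297·(-5) = 19)
  q = 7: r = 6, s = -1 − 7·2 = -15, t = 3 − 7·(-5) = 38  (check: 752·(-15) + 297·38 = 6)
  q = 3: r = 1, s = 2 − 3·(-15) = 47, t = -5 − 3·38 = -119  (check: 752·47 + 297·(-119) = 1)
The row with r = 1 (the gcd) gives the Bezout coefficients s = 47, t = -119.
Result: 752 · (47) + 297 · (-119) = 1.

gcd(752, 297) = 1; s = 47, t = -119 (check: 752·47 + 297·(-119) = 1).


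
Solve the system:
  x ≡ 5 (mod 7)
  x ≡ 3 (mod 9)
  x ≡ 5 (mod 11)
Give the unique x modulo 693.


Moduli 7, 9, 11 are pairwise coprime; by CRT there is a unique solution modulo M = 7 · 9 · 11 = 693.
Solve pairwise, accumulating the modulus:
  Start with x ≡ 5 (mod 7).
  Combine with x ≡ 3 (mod 9): since gcd(7, 9) = 1, we get a unique residue mod 63.
    Write x = 5 + 7·t and substitute into x ≡ 3 (mod 9): 7·t ≡ 3 − 5 = -2 (mod 9).
    Reduce coefficients mod 9: 7·t ≡ 7 (mod 9).
    The inverse of 7 mod 9 is 4 (since 7·4 = 28 = 3·9 + 1), so t ≡ 4·7 = 28 ≡ 1 (mod 9).
    Then x = 5 + 7·1 = 12, valid modulo lcm(7, 9) = 63: x ≡ 12 (mod 63).
  Combine with x ≡ 5 (mod 11): since gcd(63, 11) = 1, we get a unique residue mod 693.
    Write x = 12 + 63·t and substitute into x ≡ 5 (mod 11): 63·t ≡ 5 − 12 = -7 (mod 11).
    Reduce coefficients mod 11: 8·t ≡ 4 (mod 11).
    The inverse of 8 mod 11 is 7 (since 8·7 = 56 = 5·11 + 1), so t ≡ 7·4 = 28 ≡ 6 (mod 11).
    Then x = 12 + 63·6 = 390, valid modulo lcm(63, 11) = 693: x ≡ 390 (mod 693).
Verify: 390 mod 7 = 5 ✓, 390 mod 9 = 3 ✓, 390 mod 11 = 5 ✓.

x ≡ 390 (mod 693).


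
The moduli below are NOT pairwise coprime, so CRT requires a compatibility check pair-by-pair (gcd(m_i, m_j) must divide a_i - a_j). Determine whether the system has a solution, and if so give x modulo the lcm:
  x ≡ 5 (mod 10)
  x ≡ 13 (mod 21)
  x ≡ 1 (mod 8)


Moduli 10, 21, 8 are not pairwise coprime, so CRT works modulo lcm(m_i) when all pairwise compatibility conditions hold.
Pairwise compatibility: gcd(m_i, m_j) must divide a_i - a_j for every pair.
Merge one congruence at a time:
  Start: x ≡ 5 (mod 10).
  Combine with x ≡ 13 (mod 21): gcd(10, 21) = 1; 13 - 5 = 8, which IS divisible by 1, so compatible.
    Write x = 5 + 10·t and substitute into x ≡ 13 (mod 21): 10·t ≡ 13 − 5 = 8 (mod 21).
    The inverse of 10 mod 21 is 19 (since 10·19 = 190 = 9·21 + 1), so t ≡ 19·8 = 152 ≡ 5 (mod 21).
    Then x = 5 + 10·5 = 55, valid modulo lcm(10, 21) = 210: x ≡ 55 (mod 210).
  Combine with x ≡ 1 (mod 8): gcd(210, 8) = 2; 1 - 55 = -54, which IS divisible by 2, so compatible.
    Write x = 55 + 210·t and substitute into x ≡ 1 (mod 8): 210·t ≡ 1 − 55 = -54 (mod 8).
    Divide the congruence (and modulus) by g = 2: 105·t ≡ -27 (mod 4).
    Reduce coefficients mod 4: 1·t ≡ 1 (mod 4).
    So t ≡ 1 (mod 4).
    Then x = 55 + 210·1 = 265, valid modulo lcm(210, 8) = 840: x ≡ 265 (mod 840).
Verify: 265 mod 10 = 5, 265 mod 21 = 13, 265 mod 8 = 1.

x ≡ 265 (mod 840).


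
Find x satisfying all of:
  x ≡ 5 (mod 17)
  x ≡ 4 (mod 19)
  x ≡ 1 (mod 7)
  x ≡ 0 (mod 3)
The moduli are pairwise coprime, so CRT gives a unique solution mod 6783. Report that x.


Product of moduli M = 17 · 19 · 7 · 3 = 6783.
Merge one congruence at a time:
  Start: x ≡ 5 (mod 17).
  Combine with x ≡ 4 (mod 19); new modulus lcm = 323.
    Write x = 5 + 17·t and substitute into x ≡ 4 (mod 19): 17·t ≡ 4 − 5 = -1 (mod 19).
    Reduce coefficients mod 19: 17·t ≡ 18 (mod 19).
    The inverse of 17 mod 19 is 9 (since 17·9 = 153 = 8·19 + 1), so t ≡ 9·18 = 162 ≡ 10 (mod 19).
    Then x = 5 + 17·10 = 175, valid modulo lcm(17, 19) = 323: x ≡ 175 (mod 323).
  Combine with x ≡ 1 (mod 7); new modulus lcm = 2261.
    Write x = 175 + 323·t and substitute into x ≡ 1 (mod 7): 323·t ≡ 1 − 175 = -174 (mod 7).
    Reduce coefficients mod 7: 1·t ≡ 1 (mod 7).
    So t ≡ 1 (mod 7).
    Then x = 175 + 323·1 = 498, valid modulo lcm(323, 7) = 2261: x ≡ 498 (mod 2261).
  Combine with x ≡ 0 (mod 3); new modulus lcm = 6783.
    Write x = 498 + 2261·t and substitute into x ≡ 0 (mod 3): 2261·t ≡ 0 − 498 = -498 (mod 3).
    Reduce coefficients mod 3: 2·t ≡ 0 (mod 3).
    The inverse of 2 mod 3 is 2 (since 2·2 = 4 = 1·3 + 1), so t ≡ 2·0 = 0 ≡ 0 (mod 3).
    Then x = 498 + 2261·0 = 498, valid modulo lcm(2261, 3) = 6783: x ≡ 498 (mod 6783).
Verify against each original: 498 mod 17 = 5, 498 mod 19 = 4, 498 mod 7 = 1, 498 mod 3 = 0.

x ≡ 498 (mod 6783).


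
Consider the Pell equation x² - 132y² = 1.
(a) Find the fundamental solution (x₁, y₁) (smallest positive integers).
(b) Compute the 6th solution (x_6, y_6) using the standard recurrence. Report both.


Step 1: Find the fundamental solution (x₁, y₁) of x² - 132y² = 1.
  Expand √132 as a continued fraction. a₀ = ⌊√132⌋ = 11; iterate m_{k+1} = d_k·a_k − m_k, d_{k+1} = (132 − m_{k+1}²)/d_k, a_{k+1} = ⌊(a₀ + m_{k+1})/d_{k+1}⌋ (starting m₀ = 0, d₀ = 1), with convergents p_k = a_k·p_{k-1} + p_{k-2}, q_k = a_k·q_{k-1} + q_{k-2} (p₋₁ = 1, q₋₁ = 0):
  k = 0: a₀ = 11; p₀/q₀ = 11/1; p₀² − 132·q₀² = 121 − 132 = -11.
  k = 1: m = 11, d = 11, a = ⌊(11 + 11)/11⌋ = 2; p/q = (2·11 + 1)/(2·1 + 0) = 23/2; p² − 132·q² = 529 − 528 = 1.
  The first convergent with p² − 132·q² = 1 gives the fundamental solution (x₁, y₁) = (23, 2).
Step 2: Apply the recurrence (x_{n+1}, y_{n+1}) = (x₁x_n + 132y₁y_n, x₁y_n + y₁x_n) repeatedly.
  From (x_1, y_1) = (23, 2): x_2 = 23·23 + 132·2·2 = 1057; y_2 = 23·2 + 2·23 = 92.
  From (x_2, y_2) = (1057, 92): x_3 = 23·1057 + 132·2·92 = 48599; y_3 = 23·92 + 2·1057 = 4230.
  From (x_3, y_3) = (48599, 4230): x_4 = 23·48599 + 132·2·4230 = 2234497; y_4 = 23·4230 + 2·48599 = 194488.
  From (x_4, y_4) = (2234497, 194488): x_5 = 23·2234497 + 132·2·194488 = 102738263; y_5 = 23·194488 + 2·2234497 = 8942218.
  From (x_5, y_5) = (102738263, 8942218): x_6 = 23·102738263 + 132·2·8942218 = 4723725601; y_6 = 23·8942218 + 2·102738263 = 411147540.
Step 3: Verify x_6² - 132·y_6² = 22313583553542811201 - 22313583553542811200 = 1 (should be 1). ✓

(x_1, y_1) = (23, 2); (x_6, y_6) = (4723725601, 411147540).


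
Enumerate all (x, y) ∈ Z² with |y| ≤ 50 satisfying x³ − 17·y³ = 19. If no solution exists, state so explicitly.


The equation is x³ - 17y³ = 19. For fixed y, x³ = 17·y³ + 19, so a solution requires the RHS to be a perfect cube.
Strategy: iterate y from -50 to 50, compute RHS = 17·y³ + 19, and check whether it is a (positive or negative) perfect cube.
Check small values of y:
  y = 0: RHS = 19 is not a perfect cube.
  y = 1: RHS = 36 is not a perfect cube.
  y = -1: RHS = 2 is not a perfect cube.
  y = 2: RHS = 155 is not a perfect cube.
  y = -2: RHS = -117 is not a perfect cube.
  y = 3: RHS = 478 is not a perfect cube.
  y = -3: RHS = -440 is not a perfect cube.
Continuing the search up to |y| = 50 finds no solutions either.
No (x, y) in the scanned range satisfies the equation.

No integer solutions with |y| ≤ 50.


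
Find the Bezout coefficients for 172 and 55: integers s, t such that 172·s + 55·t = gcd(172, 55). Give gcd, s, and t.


Euclidean algorithm on (172, 55) — divide until remainder is 0:
  172 = 3 · 55 + 7
  55 = 7 · 7 + 6
  7 = 1 · 6 + 1
  6 = 6 · 1 + 0
gcd(172, 55) = 1.
Track Bezout coefficients alongside the remainders: start with r₀ = 172 = a·1 + b·0 (s = 1, t = 0) and r₁ = 55 = a·0 + b·1 (s = 0, t = 1); each new remainder r_{k+1} = r_{k-1} − q_k·r_k inherits s_{k+1} = s_{k-1} − q_k·s_k, t_{k+1} = t_{k-1} − q_k·t_k, so r_k = a·s_k + b·t_k at every step:
  q = 3: r = 7, s = 1 − 3·0 = 1, t = 0 − 3·1 = -3  (check: 172·1 + 55·(-3) = 7)
  q = 7: r = 6, s = 0 − 7·1 = -7, t = 1 − 7·(-3) = 22  (check: 172·(-7) + 55·22 = 6)
  q = 1: r = 1, s = 1 − 1·(-7) = 8, t = -3 − 1·22 = -25  (check: 172·8 + 55·(-25) = 1)
The row with r = 1 (the gcd) gives the Bezout coefficients s = 8, t = -25.
Result: 172 · (8) + 55 · (-25) = 1.

gcd(172, 55) = 1; s = 8, t = -25 (check: 172·8 + 55·(-25) = 1).


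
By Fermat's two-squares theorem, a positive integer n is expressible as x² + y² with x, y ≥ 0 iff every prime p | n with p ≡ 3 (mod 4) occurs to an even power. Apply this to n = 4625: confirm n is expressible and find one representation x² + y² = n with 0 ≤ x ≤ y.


Step 1: Factor n = 4625 = 5^3 · 37.
Step 2: Check the mod-4 condition on each prime factor: 5 ≡ 1 (mod 4), exponent 3; 37 ≡ 1 (mod 4), exponent 1.
All primes ≡ 3 (mod 4) appear to even exponent (or don't appear), so by the two-squares theorem n IS expressible as a sum of two squares.
Step 3: Build a representation. Group n = k² · m with k = 5 and m = 5 · 37 = 185 (a product of primes ≡ 1 (mod 4)); a representation of m scales to one of n via (k·x)² + (k·y)² = k²(x² + y²). Each prime p ≡ 1 (mod 4) is itself a sum of two squares; find a² by testing p − a² for a perfect square:
  5: 5 − 1² = 4 = 2² ⇒ 5 = 1² + 2².
  37: 37 − 1² = 36 = 6² ⇒ 37 = 1² + 6².
  Combine using the Brahmagupta–Fibonacci identity (a² + b²)(c² + d²) = (ac − bd)² + (ad + bc)² = (ac + bd)² + (ad − bc)²:
  5 · 37 = 185: from (1² + 2²)(1² + 6²), take (1·1 − 2·6, 1·6 + 2·1) = (1 − 12, 6 + 2) = (-11, 8); dropping signs (only squares matter) gives (11, 8); check 11² + 8² = 121 + 64 = 185 ✓.
  Scale by k = 5: (5·11, 5·8) = (55, 40).
Step 4: Order so x ≤ y and verify: 40² + 55² = 1600 + 3025 = 4625 = n. ✓

n = 4625 = 40² + 55² (one valid representation with x ≤ y).


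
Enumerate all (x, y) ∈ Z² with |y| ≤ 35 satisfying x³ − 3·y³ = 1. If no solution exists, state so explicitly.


The equation is x³ - 3y³ = 1. For fixed y, x³ = 3·y³ + 1, so a solution requires the RHS to be a perfect cube.
Strategy: iterate y from -35 to 35, compute RHS = 3·y³ + 1, and check whether it is a (positive or negative) perfect cube.
Check small values of y:
  y = 0: RHS = 1 = (1)³ ⇒ x = 1 works.
  y = 1: RHS = 4 is not a perfect cube.
  y = -1: RHS = -2 is not a perfect cube.
  y = 2: RHS = 25 is not a perfect cube.
  y = -2: RHS = -23 is not a perfect cube.
  y = 3: RHS = 82 is not a perfect cube.
  y = -3: RHS = -80 is not a perfect cube.
Continuing the search up to |y| = 35 finds no further solutions beyond those listed.
Collected solutions: (1, 0).

Solutions (with |y| ≤ 35): (1, 0).


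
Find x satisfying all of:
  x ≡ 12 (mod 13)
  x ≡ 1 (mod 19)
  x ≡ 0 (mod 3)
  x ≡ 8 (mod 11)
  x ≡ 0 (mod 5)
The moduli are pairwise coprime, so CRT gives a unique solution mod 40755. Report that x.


Product of moduli M = 13 · 19 · 3 · 11 · 5 = 40755.
Merge one congruence at a time:
  Start: x ≡ 12 (mod 13).
  Combine with x ≡ 1 (mod 19); new modulus lcm = 247.
    Write x = 12 + 13·t and substitute into x ≡ 1 (mod 19): 13·t ≡ 1 − 12 = -11 (mod 19).
    Reduce coefficients mod 19: 13·t ≡ 8 (mod 19).
    The inverse of 13 mod 19 is 3 (since 13·3 = 39 = 2·19 + 1), so t ≡ 3·8 = 24 ≡ 5 (mod 19).
    Then x = 12 + 13·5 = 77, valid modulo lcm(13, 19) = 247: x ≡ 77 (mod 247).
  Combine with x ≡ 0 (mod 3); new modulus lcm = 741.
    Write x = 77 + 247·t and substitute into x ≡ 0 (mod 3): 247·t ≡ 0 − 77 = -77 (mod 3).
    Reduce coefficients mod 3: 1·t ≡ 1 (mod 3).
    So t ≡ 1 (mod 3).
    Then x = 77 + 247·1 = 324, valid modulo lcm(247, 3) = 741: x ≡ 324 (mod 741).
  Combine with x ≡ 8 (mod 11); new modulus lcm = 8151.
    Write x = 324 + 741·t and substitute into x ≡ 8 (mod 11): 741·t ≡ 8 − 324 = -316 (mod 11).
    Reduce coefficients mod 11: 4·t ≡ 3 (mod 11).
    The inverse of 4 mod 11 is 3 (since 4·3 = 12 = 1·11 + 1), so t ≡ 3·3 = 9 ≡ 9 (mod 11).
    Then x = 324 + 741·9 = 6993, valid modulo lcm(741, 11) = 8151: x ≡ 6993 (mod 8151).
  Combine with x ≡ 0 (mod 5); new modulus lcm = 40755.
    Write x = 6993 + 8151·t and substitute into x ≡ 0 (mod 5): 8151·t ≡ 0 − 6993 = -6993 (mod 5).
    Reduce coefficients mod 5: 1·t ≡ 2 (mod 5).
    So t ≡ 2 (mod 5).
    Then x = 6993 + 8151·2 = 23295, valid modulo lcm(8151, 5) = 40755: x ≡ 23295 (mod 40755).
Verify against each original: 23295 mod 13 = 12, 23295 mod 19 = 1, 23295 mod 3 = 0, 23295 mod 11 = 8, 23295 mod 5 = 0.

x ≡ 23295 (mod 40755).


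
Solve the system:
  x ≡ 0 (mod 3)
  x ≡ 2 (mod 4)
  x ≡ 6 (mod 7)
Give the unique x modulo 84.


Moduli 3, 4, 7 are pairwise coprime; by CRT there is a unique solution modulo M = 3 · 4 · 7 = 84.
Solve pairwise, accumulating the modulus:
  Start with x ≡ 0 (mod 3).
  Combine with x ≡ 2 (mod 4): since gcd(3, 4) = 1, we get a unique residue mod 12.
    Write x = 0 + 3·t and substitute into x ≡ 2 (mod 4): 3·t ≡ 2 − 0 = 2 (mod 4).
    The inverse of 3 mod 4 is 3 (since 3·3 = 9 = 2·4 + 1), so t ≡ 3·2 = 6 ≡ 2 (mod 4).
    Then x = 0 + 3·2 = 6, valid modulo lcm(3, 4) = 12: x ≡ 6 (mod 12).
  Combine with x ≡ 6 (mod 7): since gcd(12, 7) = 1, we get a unique residue mod 84.
    Write x = 6 + 12·t and substitute into x ≡ 6 (mod 7): 12·t ≡ 6 − 6 = 0 (mod 7).
    Reduce coefficients mod 7: 5·t ≡ 0 (mod 7).
    The inverse of 5 mod 7 is 3 (since 5·3 = 15 = 2·7 + 1), so t ≡ 3·0 = 0 ≡ 0 (mod 7).
    Then x = 6 + 12·0 = 6, valid modulo lcm(12, 7) = 84: x ≡ 6 (mod 84).
Verify: 6 mod 3 = 0 ✓, 6 mod 4 = 2 ✓, 6 mod 7 = 6 ✓.

x ≡ 6 (mod 84).


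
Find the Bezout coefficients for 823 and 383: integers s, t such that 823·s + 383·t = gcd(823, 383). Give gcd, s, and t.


Euclidean algorithm on (823, 383) — divide until remainder is 0:
  823 = 2 · 383 + 57
  383 = 6 · 57 + 41
  57 = 1 · 41 + 16
  41 = 2 · 16 + 9
  16 = 1 · 9 + 7
  9 = 1 · 7 + 2
  7 = 3 · 2 + 1
  2 = 2 · 1 + 0
gcd(823, 383) = 1.
Track Bezout coefficients alongside the remainders: start with r₀ = 823 = a·1 + b·0 (s = 1, t = 0) and r₁ = 383 = a·0 + b·1 (s = 0, t = 1); each new remainder r_{k+1} = r_{k-1} − q_k·r_k inherits s_{k+1} = s_{k-1} − q_k·s_k, t_{k+1} = t_{k-1} − q_k·t_k, so r_k = a·s_k + b·t_k at every step:
  q = 2: r = 57, s = 1 − 2·0 = 1, t = 0 − 2·1 = -2  (check: 823·1 + 383·(-2) = 57)
  q = 6: r = 41, s = 0 − 6·1 = -6, t = 1 − 6·(-2) = 13  (check: 823·(-6) + 383·13 = 41)
  q = 1: r = 16, s = 1 − 1·(-6) = 7, t = -2 − 1·13 = -15  (check: 823·7 + 383·(-15) = 16)
  q = 2: r = 9, s = -6 − 2·7 = -20, t = 13 − 2·(-15) = 43  (check: 823·(-20) + 383·43 = 9)
  q = 1: r = 7, s = 7 − 1·(-20) = 27, t = -15 − 1·43 = -58  (check: 823·27 + 383·(-58) = 7)
  q = 1: r = 2, s = -20 − 1·27 = -47, t = 43 − 1·(-58) = 101  (check: 823·(-47) + 383·101 = 2)
  q = 3: r = 1, s = 27 − 3·(-47) = 168, t = -58 − 3·101 = -361  (check: 823·168 + 383·(-361) = 1)
The row with r = 1 (the gcd) gives the Bezout coefficients s = 168, t = -361.
Result: 823 · (168) + 383 · (-361) = 1.

gcd(823, 383) = 1; s = 168, t = -361 (check: 823·168 + 383·(-361) = 1).


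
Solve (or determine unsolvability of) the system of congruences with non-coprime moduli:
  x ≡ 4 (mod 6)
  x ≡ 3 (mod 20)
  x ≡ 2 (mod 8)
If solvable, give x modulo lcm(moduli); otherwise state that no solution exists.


Moduli 6, 20, 8 are not pairwise coprime, so CRT works modulo lcm(m_i) when all pairwise compatibility conditions hold.
Pairwise compatibility: gcd(m_i, m_j) must divide a_i - a_j for every pair.
Merge one congruence at a time:
  Start: x ≡ 4 (mod 6).
  Combine with x ≡ 3 (mod 20): gcd(6, 20) = 2, and 3 - 4 = -1 is NOT divisible by 2.
    ⇒ system is inconsistent (no integer solution).

No solution (the system is inconsistent).


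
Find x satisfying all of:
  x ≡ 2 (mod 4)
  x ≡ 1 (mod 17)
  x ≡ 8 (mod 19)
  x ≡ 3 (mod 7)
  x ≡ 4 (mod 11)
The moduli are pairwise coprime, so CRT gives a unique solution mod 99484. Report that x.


Product of moduli M = 4 · 17 · 19 · 7 · 11 = 99484.
Merge one congruence at a time:
  Start: x ≡ 2 (mod 4).
  Combine with x ≡ 1 (mod 17); new modulus lcm = 68.
    Write x = 2 + 4·t and substitute into x ≡ 1 (mod 17): 4·t ≡ 1 − 2 = -1 (mod 17).
    Reduce coefficients mod 17: 4·t ≡ 16 (mod 17).
    The inverse of 4 mod 17 is 13 (since 4·13 = 52 = 3·17 + 1), so t ≡ 13·16 = 208 ≡ 4 (mod 17).
    Then x = 2 + 4·4 = 18, valid modulo lcm(4, 17) = 68: x ≡ 18 (mod 68).
  Combine with x ≡ 8 (mod 19); new modulus lcm = 1292.
    Write x = 18 + 68·t and substitute into x ≡ 8 (mod 19): 68·t ≡ 8 − 18 = -10 (mod 19).
    Reduce coefficients mod 19: 11·t ≡ 9 (mod 19).
    The inverse of 11 mod 19 is 7 (since 11·7 = 77 = 4·19 + 1), so t ≡ 7·9 = 63 ≡ 6 (mod 19).
    Then x = 18 + 68·6 = 426, valid modulo lcm(68, 19) = 1292: x ≡ 426 (mod 1292).
  Combine with x ≡ 3 (mod 7); new modulus lcm = 9044.
    Write x = 426 + 1292·t and substitute into x ≡ 3 (mod 7): 1292·t ≡ 3 − 426 = -423 (mod 7).
    Reduce coefficients mod 7: 4·t ≡ 4 (mod 7).
    The inverse of 4 mod 7 is 2 (since 4·2 = 8 = 1·7 + 1), so t ≡ 2·4 = 8 ≡ 1 (mod 7).
    Then x = 426 + 1292·1 = 1718, valid modulo lcm(1292, 7) = 9044: x ≡ 1718 (mod 9044).
  Combine with x ≡ 4 (mod 11); new modulus lcm = 99484.
    Write x = 1718 + 9044·t and substitute into x ≡ 4 (mod 11): 9044·t ≡ 4 − 1718 = -1714 (mod 11).
    Reduce coefficients mod 11: 2·t ≡ 2 (mod 11).
    The inverse of 2 mod 11 is 6 (since 2·6 = 12 = 1·11 + 1), so t ≡ 6·2 = 12 ≡ 1 (mod 11).
    Then x = 1718 + 9044·1 = 10762, valid modulo lcm(9044, 11) = 99484: x ≡ 10762 (mod 99484).
Verify against each original: 10762 mod 4 = 2, 10762 mod 17 = 1, 10762 mod 19 = 8, 10762 mod 7 = 3, 10762 mod 11 = 4.

x ≡ 10762 (mod 99484).


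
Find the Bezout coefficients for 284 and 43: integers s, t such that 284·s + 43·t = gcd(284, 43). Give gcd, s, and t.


Euclidean algorithm on (284, 43) — divide until remainder is 0:
  284 = 6 · 43 + 26
  43 = 1 · 26 + 17
  26 = 1 · 17 + 9
  17 = 1 · 9 + 8
  9 = 1 · 8 + 1
  8 = 8 · 1 + 0
gcd(284, 43) = 1.
Track Bezout coefficients alongside the remainders: start with r₀ = 284 = a·1 + b·0 (s = 1, t = 0) and r₁ = 43 = a·0 + b·1 (s = 0, t = 1); each new remainder r_{k+1} = r_{k-1} − q_k·r_k inherits s_{k+1} = s_{k-1} − q_k·s_k, t_{k+1} = t_{k-1} − q_k·t_k, so r_k = a·s_k + b·t_k at every step:
  q = 6: r = 26, s = 1 − 6·0 = 1, t = 0 − 6·1 = -6  (check: 284·1 + 43·(-6) = 26)
  q = 1: r = 17, s = 0 − 1·1 = -1, t = 1 − 1·(-6) = 7  (check: 284·(-1) + 43·7 = 17)
  q = 1: r = 9, s = 1 − 1·(-1) = 2, t = -6 − 1·7 = -13  (check: 284·2 + 43·(-13) = 9)
  q = 1: r = 8, s = -1 − 1·2 = -3, t = 7 − 1·(-13) = 20  (check: 284·(-3) + 43·20 = 8)
  q = 1: r = 1, s = 2 − 1·(-3) = 5, t = -13 − 1·20 = -33  (check: 284·5 + 43·(-33) = 1)
The row with r = 1 (the gcd) gives the Bezout coefficients s = 5, t = -33.
Result: 284 · (5) + 43 · (-33) = 1.

gcd(284, 43) = 1; s = 5, t = -33 (check: 284·5 + 43·(-33) = 1).


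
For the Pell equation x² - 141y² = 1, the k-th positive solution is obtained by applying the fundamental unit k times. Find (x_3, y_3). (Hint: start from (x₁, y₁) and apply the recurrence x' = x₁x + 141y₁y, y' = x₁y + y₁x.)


Step 1: Find the fundamental solution (x₁, y₁) of x² - 141y² = 1.
  Expand √141 as a continued fraction. a₀ = ⌊√141⌋ = 11; iterate m_{k+1} = d_k·a_k − m_k, d_{k+1} = (141 − m_{k+1}²)/d_k, a_{k+1} = ⌊(a₀ + m_{k+1})/d_{k+1}⌋ (starting m₀ = 0, d₀ = 1), with convergents p_k = a_k·p_{k-1} + p_{k-2}, q_k = a_k·q_{k-1} + q_{k-2} (p₋₁ = 1, q₋₁ = 0):
  k = 0: a₀ = 11; p₀/q₀ = 11/1; p₀² − 141·q₀² = 121 − 141 = -20.
  k = 1: m = 11, d = 20, a = ⌊(11 + 11)/20⌋ = 1; p/q = (1·11 + 1)/(1·1 + 0) = 12/1; p² − 141·q² = 144 − 141 = 3.
  k = 2: m = 9, d = 3, a = ⌊(11 + 9)/3⌋ = 6; p/q = (6·12 + 11)/(6·1 + 1) = 83/7; p² − 141·q² = 6889 − 6909 = -20.
  k = 3: m = 9, d = 20, a = ⌊(11 + 9)/20⌋ = 1; p/q = (1·83 + 12)/(1·7 + 1) = 95/8; p² − 141·q² = 9025 − 9024 = 1.
  The first convergent with p² − 141·q² = 1 gives the fundamental solution (x₁, y₁) = (95, 8).
Step 2: Apply the recurrence (x_{n+1}, y_{n+1}) = (x₁x_n + 141y₁y_n, x₁y_n + y₁x_n) repeatedly.
  From (x_1, y_1) = (95, 8): x_2 = 95·95 + 141·8·8 = 18049; y_2 = 95·8 + 8·95 = 1520.
  From (x_2, y_2) = (18049, 1520): x_3 = 95·18049 + 141·8·1520 = 3429215; y_3 = 95·1520 + 8·18049 = 288792.
Step 3: Verify x_3² - 141·y_3² = 11759515516225 - 11759515516224 = 1 (should be 1). ✓

(x_1, y_1) = (95, 8); (x_3, y_3) = (3429215, 288792).


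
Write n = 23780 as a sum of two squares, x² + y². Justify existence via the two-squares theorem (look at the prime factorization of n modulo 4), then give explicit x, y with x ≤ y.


Step 1: Factor n = 23780 = 2^2 · 5 · 29 · 41.
Step 2: Check the mod-4 condition on each prime factor: 2 = 2 (special); 5 ≡ 1 (mod 4), exponent 1; 29 ≡ 1 (mod 4), exponent 1; 41 ≡ 1 (mod 4), exponent 1.
All primes ≡ 3 (mod 4) appear to even exponent (or don't appear), so by the two-squares theorem n IS expressible as a sum of two squares.
Step 3: Build a representation. Group n = k² · m with k = 2 and m = 5 · 29 · 41 = 5945 (a product of primes ≡ 1 (mod 4)); a representation of m scales to one of n via (k·x)² + (k·y)² = k²(x² + y²). Each prime p ≡ 1 (mod 4) is itself a sum of two squares; find a² by testing p − a² for a perfect square:
  5: 5 − 1² = 4 = 2² ⇒ 5 = 1² + 2².
  29: 29 − 1² = 28, 29 − 2² = 25 = 5² ⇒ 29 = 2² + 5².
  41: 41 − 1² = 40, 41 − 2² = 37, 41 − 3² = 32, 41 − 4² = 25 = 5² ⇒ 41 = 4² + 5².
  Combine using the Brahmagupta–Fibonacci identity (a² + b²)(c² + d²) = (ac − bd)² + (ad + bc)² = (ac + bd)² + (ad − bc)²:
  5 · 29 = 145: from (1² + 2²)(2² + 5²), take (1·2 − 2·5, 1·5 + 2·2) = (2 − 10, 5 + 4) = (-8, 9); dropping signs (only squares matter) gives (8, 9); check 8² + 9² = 64 + 81 = 145 ✓.
  145 · 41 = 5945: from (8² + 9²)(4² + 5²), take (8·4 − 9·5, 8·5 + 9·4) = (32 − 45, 40 + 36) = (-13, 76); dropping signs (only squares matter) gives (13, 76); check 13² + 76² = 169 + 5776 = 5945 ✓.
  Scale by k = 2: (2·13, 2·76) = (26, 152).
Step 4: Order so x ≤ y and verify: 26² + 152² = 676 + 23104 = 23780 = n. ✓

n = 23780 = 26² + 152² (one valid representation with x ≤ y).


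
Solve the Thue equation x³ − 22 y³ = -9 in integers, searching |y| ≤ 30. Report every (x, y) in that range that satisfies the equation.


The equation is x³ - 22y³ = -9. For fixed y, x³ = 22·y³ − 9, so a solution requires the RHS to be a perfect cube.
Strategy: iterate y from -30 to 30, compute RHS = 22·y³ − 9, and check whether it is a (positive or negative) perfect cube.
Check small values of y:
  y = 0: RHS = -9 is not a perfect cube.
  y = 1: RHS = 13 is not a perfect cube.
  y = -1: RHS = -31 is not a perfect cube.
  y = 2: RHS = 167 is not a perfect cube.
  y = -2: RHS = -185 is not a perfect cube.
  y = 3: RHS = 585 is not a perfect cube.
  y = -3: RHS = -603 is not a perfect cube.
Continuing the search up to |y| = 30 finds no solutions either.
No (x, y) in the scanned range satisfies the equation.

No integer solutions with |y| ≤ 30.


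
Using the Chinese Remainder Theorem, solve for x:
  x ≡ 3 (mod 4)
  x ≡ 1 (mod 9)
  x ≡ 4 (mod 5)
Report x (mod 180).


Moduli 4, 9, 5 are pairwise coprime; by CRT there is a unique solution modulo M = 4 · 9 · 5 = 180.
Solve pairwise, accumulating the modulus:
  Start with x ≡ 3 (mod 4).
  Combine with x ≡ 1 (mod 9): since gcd(4, 9) = 1, we get a unique residue mod 36.
    Write x = 3 + 4·t and substitute into x ≡ 1 (mod 9): 4·t ≡ 1 − 3 = -2 (mod 9).
    Reduce coefficients mod 9: 4·t ≡ 7 (mod 9).
    The inverse of 4 mod 9 is 7 (since 4·7 = 28 = 3·9 + 1), so t ≡ 7·7 = 49 ≡ 4 (mod 9).
    Then x = 3 + 4·4 = 19, valid modulo lcm(4, 9) = 36: x ≡ 19 (mod 36).
  Combine with x ≡ 4 (mod 5): since gcd(36, 5) = 1, we get a unique residue mod 180.
    Write x = 19 + 36·t and substitute into x ≡ 4 (mod 5): 36·t ≡ 4 − 19 = -15 (mod 5).
    Reduce coefficients mod 5: 1·t ≡ 0 (mod 5).
    So t ≡ 0 (mod 5).
    Then x = 19 + 36·0 = 19, valid modulo lcm(36, 5) = 180: x ≡ 19 (mod 180).
Verify: 19 mod 4 = 3 ✓, 19 mod 9 = 1 ✓, 19 mod 5 = 4 ✓.

x ≡ 19 (mod 180).


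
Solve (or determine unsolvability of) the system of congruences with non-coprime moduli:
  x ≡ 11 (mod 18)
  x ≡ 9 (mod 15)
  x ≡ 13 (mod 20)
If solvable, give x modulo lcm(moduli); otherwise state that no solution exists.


Moduli 18, 15, 20 are not pairwise coprime, so CRT works modulo lcm(m_i) when all pairwise compatibility conditions hold.
Pairwise compatibility: gcd(m_i, m_j) must divide a_i - a_j for every pair.
Merge one congruence at a time:
  Start: x ≡ 11 (mod 18).
  Combine with x ≡ 9 (mod 15): gcd(18, 15) = 3, and 9 - 11 = -2 is NOT divisible by 3.
    ⇒ system is inconsistent (no integer solution).

No solution (the system is inconsistent).
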